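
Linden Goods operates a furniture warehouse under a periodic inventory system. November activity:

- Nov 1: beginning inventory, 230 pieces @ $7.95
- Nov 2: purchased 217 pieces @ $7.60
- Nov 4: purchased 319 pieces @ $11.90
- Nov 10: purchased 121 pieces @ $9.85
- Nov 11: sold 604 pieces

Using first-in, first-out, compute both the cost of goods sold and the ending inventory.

Nov 11, 604 sold [FIFO — oldest first]: 230 @ $7.95 + 217 @ $7.60 + 157 @ $11.90 = $5,346.00
Ending inventory: 162 @ $11.90 + 121 @ $9.85 = $3,119.65
Check: goods available $8,465.65 = COGS $5,346.00 + ending $3,119.65

COGS = $5,346.00; ending inventory = $3,119.65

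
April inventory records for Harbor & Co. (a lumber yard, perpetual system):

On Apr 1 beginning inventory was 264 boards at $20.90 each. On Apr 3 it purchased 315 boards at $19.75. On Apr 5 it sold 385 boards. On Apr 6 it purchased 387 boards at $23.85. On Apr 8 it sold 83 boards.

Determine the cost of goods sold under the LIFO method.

Apr 5, 385 sold [LIFO — newest first]: 315 @ $19.75 + 70 @ $20.90 = $7,684.25
Apr 8, 83 sold [LIFO — newest first]: 83 @ $23.85 = $1,979.55
Total COGS = $7,684.25 + $1,979.55 = $9,663.80
Ending inventory: 194 @ $20.90 + 304 @ $23.85 = $11,305.00

COGS = $9,663.80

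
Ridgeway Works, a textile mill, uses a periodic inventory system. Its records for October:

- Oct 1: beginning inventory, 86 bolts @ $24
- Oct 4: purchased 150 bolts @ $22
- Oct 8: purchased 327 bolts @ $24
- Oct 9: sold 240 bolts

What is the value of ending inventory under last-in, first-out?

Oct 9, 240 sold [LIFO — newest first]: 240 @ $24 = $5,760
Ending inventory: 86 @ $24 + 150 @ $22 + 87 @ $24 = $7,452
Check: goods available $13,212 = COGS $5,760 + ending $7,452

Ending inventory = $7,452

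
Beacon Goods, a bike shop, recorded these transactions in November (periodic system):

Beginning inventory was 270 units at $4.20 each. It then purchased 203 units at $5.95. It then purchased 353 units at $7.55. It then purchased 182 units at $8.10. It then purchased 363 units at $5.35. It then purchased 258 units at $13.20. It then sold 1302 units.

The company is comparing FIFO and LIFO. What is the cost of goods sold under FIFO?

FIFO COGS: 270 @ $4.20 + 203 @ $5.95 + 353 @ $7.55 + 182 @ $8.10 + 294 @ $5.35 = $8,054.10
LIFO COGS: 258 @ $13.20 + 363 @ $5.35 + 182 @ $8.10 + 353 @ $7.55 + 146 @ $5.95 = $10,355.70

COGS = $8,054.10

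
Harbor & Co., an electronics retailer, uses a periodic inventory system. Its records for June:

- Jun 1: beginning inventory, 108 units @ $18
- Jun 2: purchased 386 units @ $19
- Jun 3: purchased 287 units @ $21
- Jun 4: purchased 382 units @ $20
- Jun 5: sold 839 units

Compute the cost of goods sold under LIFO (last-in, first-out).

COGS = $16,897

Jun 5, 839 sold [LIFO — newest first]: 382 @ $20 + 287 @ $21 + 170 @ $19 = $16,897
Ending inventory: 108 @ $18 + 216 @ $19 = $6,048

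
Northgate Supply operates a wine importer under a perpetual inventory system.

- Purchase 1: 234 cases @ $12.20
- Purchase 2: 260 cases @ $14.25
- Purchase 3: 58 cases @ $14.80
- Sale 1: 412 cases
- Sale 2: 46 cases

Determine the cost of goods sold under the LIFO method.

COGS = $6,271.40

Sale 1 (412) [LIFO — newest first]: 58 @ $14.80 + 260 @ $14.25 + 94 @ $12.20 = $5,710.20
Sale 2 (46) [LIFO — newest first]: 46 @ $12.20 = $561.20
Total COGS = $5,710.20 + $561.20 = $6,271.40
Ending inventory: 94 @ $12.20 = $1,146.80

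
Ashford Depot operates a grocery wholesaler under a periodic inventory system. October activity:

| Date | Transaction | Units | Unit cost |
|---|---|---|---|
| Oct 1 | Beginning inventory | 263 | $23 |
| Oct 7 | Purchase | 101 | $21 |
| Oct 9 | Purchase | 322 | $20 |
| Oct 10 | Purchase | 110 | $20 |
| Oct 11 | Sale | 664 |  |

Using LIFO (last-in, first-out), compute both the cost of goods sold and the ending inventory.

Oct 11, 664 sold [LIFO — newest first]: 110 @ $20 + 322 @ $20 + 101 @ $21 + 131 @ $23 = $13,774
Ending inventory: 132 @ $23 = $3,036

COGS = $13,774; ending inventory = $3,036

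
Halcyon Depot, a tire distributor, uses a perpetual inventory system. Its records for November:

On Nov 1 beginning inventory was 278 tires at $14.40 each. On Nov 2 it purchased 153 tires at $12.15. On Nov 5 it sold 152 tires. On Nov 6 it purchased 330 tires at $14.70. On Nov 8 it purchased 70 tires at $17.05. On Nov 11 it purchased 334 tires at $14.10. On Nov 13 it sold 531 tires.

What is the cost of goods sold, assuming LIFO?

Nov 5, 152 sold [LIFO — newest first]: 152 @ $12.15 = $1,846.80
Nov 13, 531 sold [LIFO — newest first]: 334 @ $14.10 + 70 @ $17.05 + 127 @ $14.70 = $7,769.80
Total COGS = $1,846.80 + $7,769.80 = $9,616.60
Ending inventory: 278 @ $14.40 + 1 @ $12.15 + 203 @ $14.70 = $6,999.45

COGS = $9,616.60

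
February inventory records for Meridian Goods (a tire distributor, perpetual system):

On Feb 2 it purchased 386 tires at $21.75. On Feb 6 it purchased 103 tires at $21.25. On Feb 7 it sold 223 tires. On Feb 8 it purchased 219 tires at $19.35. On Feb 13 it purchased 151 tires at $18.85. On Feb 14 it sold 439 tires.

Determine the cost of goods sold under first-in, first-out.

COGS = $13,931.80

Feb 7, 223 sold [FIFO — oldest first]: 223 @ $21.75 = $4,850.25
Feb 14, 439 sold [FIFO — oldest first]: 163 @ $21.75 + 103 @ $21.25 + 173 @ $19.35 = $9,081.55
Total COGS = $4,850.25 + $9,081.55 = $13,931.80
Ending inventory: 46 @ $19.35 + 151 @ $18.85 = $3,736.45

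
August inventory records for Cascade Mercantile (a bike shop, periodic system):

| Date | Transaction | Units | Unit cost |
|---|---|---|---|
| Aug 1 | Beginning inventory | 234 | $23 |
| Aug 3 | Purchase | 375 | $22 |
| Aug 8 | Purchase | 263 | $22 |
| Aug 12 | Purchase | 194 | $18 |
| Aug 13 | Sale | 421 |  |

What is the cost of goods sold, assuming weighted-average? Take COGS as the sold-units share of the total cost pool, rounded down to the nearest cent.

Aug 13, sell 421: 421/1066 × $22,910.00 → $9,047.94
Ending inventory (cost pool remaining) = $13,862.06

COGS = $9,047.94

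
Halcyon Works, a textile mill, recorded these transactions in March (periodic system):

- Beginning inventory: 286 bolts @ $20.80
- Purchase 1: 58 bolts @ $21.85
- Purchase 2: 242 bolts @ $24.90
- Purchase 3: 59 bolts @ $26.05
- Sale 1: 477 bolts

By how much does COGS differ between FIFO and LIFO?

$756.65

FIFO COGS: 286 @ $20.80 + 58 @ $21.85 + 133 @ $24.90 = $10,527.80
LIFO COGS: 59 @ $26.05 + 242 @ $24.90 + 58 @ $21.85 + 118 @ $20.80 = $11,284.45
Difference = |$10,527.80 − $11,284.45| = $756.65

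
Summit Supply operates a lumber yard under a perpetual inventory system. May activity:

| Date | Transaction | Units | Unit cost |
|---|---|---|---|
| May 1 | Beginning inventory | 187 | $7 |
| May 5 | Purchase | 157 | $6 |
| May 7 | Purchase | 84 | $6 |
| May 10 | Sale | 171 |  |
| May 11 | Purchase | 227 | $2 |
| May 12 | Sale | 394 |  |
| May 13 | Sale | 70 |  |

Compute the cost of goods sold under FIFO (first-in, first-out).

May 10, 171 sold [FIFO — oldest first]: 171 @ $7 = $1,197
May 12, 394 sold [FIFO — oldest first]: 16 @ $7 + 157 @ $6 + 84 @ $6 + 137 @ $2 = $1,832
May 13, 70 sold [FIFO — oldest first]: 70 @ $2 = $140
Total COGS = $1,197 + $1,832 + $140 = $3,169
Ending inventory: 20 @ $2 = $40

COGS = $3,169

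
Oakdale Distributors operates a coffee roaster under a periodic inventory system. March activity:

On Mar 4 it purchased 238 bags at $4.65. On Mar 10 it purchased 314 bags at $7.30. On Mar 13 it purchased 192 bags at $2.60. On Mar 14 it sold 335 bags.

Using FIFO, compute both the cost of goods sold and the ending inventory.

Mar 14, 335 sold [FIFO — oldest first]: 238 @ $4.65 + 97 @ $7.30 = $1,814.80
Ending inventory: 217 @ $7.30 + 192 @ $2.60 = $2,083.30
Check: goods available $3,898.10 = COGS $1,814.80 + ending $2,083.30

COGS = $1,814.80; ending inventory = $2,083.30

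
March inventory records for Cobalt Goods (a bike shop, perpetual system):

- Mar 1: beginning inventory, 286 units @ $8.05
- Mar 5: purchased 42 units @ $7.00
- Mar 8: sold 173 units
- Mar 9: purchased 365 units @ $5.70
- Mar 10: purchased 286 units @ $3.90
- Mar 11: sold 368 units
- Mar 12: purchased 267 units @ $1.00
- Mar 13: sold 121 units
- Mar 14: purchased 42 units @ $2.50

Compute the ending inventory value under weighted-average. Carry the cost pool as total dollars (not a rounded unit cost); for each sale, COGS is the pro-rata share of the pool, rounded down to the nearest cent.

Ending inventory = $2,317.14

After Mar 1: 286 on hand, pool $2,302.30 (≈ $8.0500 each)
After Mar 5: 328 on hand, pool $2,596.30 (≈ $7.9155 each)
Mar 8, sell 173: 173/328 × $2,596.30 → $1,369.38
After Mar 9: 520 on hand, pool $3,307.42 (≈ $6.3604 each)
After Mar 10: 806 on hand, pool $4,422.82 (≈ $5.4874 each)
Mar 11, sell 368: 368/806 × $4,422.82 → $2,019.35
After Mar 12: 705 on hand, pool $2,670.47 (≈ $3.7879 each)
Mar 13, sell 121: 121/705 × $2,670.47 → $458.33
After Mar 14: 626 on hand, pool $2,317.14 (≈ $3.7015 each)
Total COGS = $1,369.38 + $2,019.35 + $458.33 = $3,847.06
Ending inventory (cost pool remaining) = $2,317.14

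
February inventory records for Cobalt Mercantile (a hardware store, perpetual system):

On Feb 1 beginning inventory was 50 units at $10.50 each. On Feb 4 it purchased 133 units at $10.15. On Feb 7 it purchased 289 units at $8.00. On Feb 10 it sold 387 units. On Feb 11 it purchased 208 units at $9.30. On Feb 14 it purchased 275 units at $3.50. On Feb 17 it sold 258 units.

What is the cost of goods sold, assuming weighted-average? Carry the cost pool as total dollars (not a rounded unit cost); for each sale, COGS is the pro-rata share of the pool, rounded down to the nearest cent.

COGS = $5,091.27

After Feb 1: 50 on hand, pool $525.00 (≈ $10.5000 each)
After Feb 4: 183 on hand, pool $1,874.95 (≈ $10.2456 each)
After Feb 7: 472 on hand, pool $4,186.95 (≈ $8.8707 each)
Feb 10, sell 387: 387/472 × $4,186.95 → $3,432.94
After Feb 11: 293 on hand, pool $2,688.41 (≈ $9.1755 each)
After Feb 14: 568 on hand, pool $3,650.91 (≈ $6.4277 each)
Feb 17, sell 258: 258/568 × $3,650.91 → $1,658.33
Total COGS = $3,432.94 + $1,658.33 = $5,091.27
Ending inventory (cost pool remaining) = $1,992.58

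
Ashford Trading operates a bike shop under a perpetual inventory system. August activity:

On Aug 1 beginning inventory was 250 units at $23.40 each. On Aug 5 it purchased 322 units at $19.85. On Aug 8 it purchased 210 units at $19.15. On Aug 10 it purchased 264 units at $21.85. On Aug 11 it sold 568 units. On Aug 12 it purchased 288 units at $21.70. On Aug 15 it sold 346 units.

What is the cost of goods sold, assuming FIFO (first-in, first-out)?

COGS = $19,147.40

Aug 11, 568 sold [FIFO — oldest first]: 250 @ $23.40 + 318 @ $19.85 = $12,162.30
Aug 15, 346 sold [FIFO — oldest first]: 4 @ $19.85 + 210 @ $19.15 + 132 @ $21.85 = $6,985.10
Total COGS = $12,162.30 + $6,985.10 = $19,147.40
Ending inventory: 132 @ $21.85 + 288 @ $21.70 = $9,133.80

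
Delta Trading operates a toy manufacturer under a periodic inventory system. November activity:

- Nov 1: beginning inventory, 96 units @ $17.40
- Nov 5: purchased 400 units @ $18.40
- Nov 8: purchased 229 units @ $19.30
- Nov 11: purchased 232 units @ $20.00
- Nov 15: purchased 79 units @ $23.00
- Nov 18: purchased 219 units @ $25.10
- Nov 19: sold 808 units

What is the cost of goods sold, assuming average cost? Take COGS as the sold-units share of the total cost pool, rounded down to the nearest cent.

Nov 19, sell 808: 808/1255 × $25,404.00 → $16,355.72
Ending inventory (cost pool remaining) = $9,048.28
Check: goods available $25,404.00 = COGS $16,355.72 + ending $9,048.28

COGS = $16,355.72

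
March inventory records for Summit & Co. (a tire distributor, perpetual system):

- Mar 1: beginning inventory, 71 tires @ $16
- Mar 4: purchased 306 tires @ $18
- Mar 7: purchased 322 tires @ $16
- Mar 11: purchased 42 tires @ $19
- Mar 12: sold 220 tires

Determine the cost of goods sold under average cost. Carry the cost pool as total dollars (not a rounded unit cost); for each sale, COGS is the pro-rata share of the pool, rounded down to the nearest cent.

COGS = $3,739.10

After Mar 1: 71 on hand, pool $1,136.00 (≈ $16.0000 each)
After Mar 4: 377 on hand, pool $6,644.00 (≈ $17.6233 each)
After Mar 7: 699 on hand, pool $11,796.00 (≈ $16.8755 each)
After Mar 11: 741 on hand, pool $12,594.00 (≈ $16.9960 each)
Mar 12, sell 220: 220/741 × $12,594.00 → $3,739.10
Ending inventory (cost pool remaining) = $8,854.90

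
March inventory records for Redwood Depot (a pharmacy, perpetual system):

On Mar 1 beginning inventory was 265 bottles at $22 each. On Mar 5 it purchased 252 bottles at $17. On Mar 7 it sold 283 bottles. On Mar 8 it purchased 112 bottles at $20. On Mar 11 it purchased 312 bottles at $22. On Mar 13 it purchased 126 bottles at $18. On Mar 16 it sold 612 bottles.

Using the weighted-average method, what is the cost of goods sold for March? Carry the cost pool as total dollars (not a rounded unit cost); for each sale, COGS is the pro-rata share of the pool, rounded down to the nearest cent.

After Mar 1: 265 on hand, pool $5,830.00 (≈ $22.0000 each)
After Mar 5: 517 on hand, pool $10,114.00 (≈ $19.5629 each)
Mar 7, sell 283: 283/517 × $10,114.00 → $5,536.29
After Mar 8: 346 on hand, pool $6,817.71 (≈ $19.7044 each)
After Mar 11: 658 on hand, pool $13,681.71 (≈ $20.7929 each)
After Mar 13: 784 on hand, pool $15,949.71 (≈ $20.3440 each)
Mar 16, sell 612: 612/784 × $15,949.71 → $12,450.53
Total COGS = $5,536.29 + $12,450.53 = $17,986.82
Ending inventory (cost pool remaining) = $3,499.18
Check: goods available $21,486.00 = COGS $17,986.82 + ending $3,499.18

COGS = $17,986.82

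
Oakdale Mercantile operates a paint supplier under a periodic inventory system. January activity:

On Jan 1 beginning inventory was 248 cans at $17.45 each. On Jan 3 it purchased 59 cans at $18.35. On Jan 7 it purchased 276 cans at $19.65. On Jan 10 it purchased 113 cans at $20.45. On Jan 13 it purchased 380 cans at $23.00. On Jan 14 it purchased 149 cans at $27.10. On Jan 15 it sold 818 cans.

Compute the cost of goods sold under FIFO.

COGS = $15,950.50

Jan 15, 818 sold [FIFO — oldest first]: 248 @ $17.45 + 59 @ $18.35 + 276 @ $19.65 + 113 @ $20.45 + 122 @ $23.00 = $15,950.50
Ending inventory: 258 @ $23.00 + 149 @ $27.10 = $9,971.90
Check: goods available $25,922.40 = COGS $15,950.50 + ending $9,971.90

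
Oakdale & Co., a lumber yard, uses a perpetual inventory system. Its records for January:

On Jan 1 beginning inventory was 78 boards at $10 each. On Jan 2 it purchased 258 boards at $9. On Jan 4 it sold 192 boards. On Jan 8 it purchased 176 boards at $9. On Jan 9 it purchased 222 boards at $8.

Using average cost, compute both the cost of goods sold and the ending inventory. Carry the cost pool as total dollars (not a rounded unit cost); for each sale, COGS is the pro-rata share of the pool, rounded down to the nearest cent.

COGS = $1,772.57; ending inventory = $4,689.43

After Jan 1: 78 on hand, pool $780.00 (≈ $10.0000 each)
After Jan 2: 336 on hand, pool $3,102.00 (≈ $9.2321 each)
Jan 4, sell 192: 192/336 × $3,102.00 → $1,772.57
After Jan 8: 320 on hand, pool $2,913.43 (≈ $9.1045 each)
After Jan 9: 542 on hand, pool $4,689.43 (≈ $8.6521 each)
Ending inventory (cost pool remaining) = $4,689.43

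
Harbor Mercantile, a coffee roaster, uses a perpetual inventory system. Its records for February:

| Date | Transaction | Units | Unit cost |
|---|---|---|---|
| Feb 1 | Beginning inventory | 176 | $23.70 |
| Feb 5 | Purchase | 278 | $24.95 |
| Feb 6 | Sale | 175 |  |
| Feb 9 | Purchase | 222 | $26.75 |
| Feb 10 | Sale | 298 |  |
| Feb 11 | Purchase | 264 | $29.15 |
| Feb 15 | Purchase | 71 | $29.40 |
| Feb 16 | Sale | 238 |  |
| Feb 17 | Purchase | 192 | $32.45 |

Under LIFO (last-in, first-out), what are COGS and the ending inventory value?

COGS = $19,156.40; ending inventory = $13,902.80

Feb 6, 175 sold [LIFO — newest first]: 175 @ $24.95 = $4,366.25
Feb 10, 298 sold [LIFO — newest first]: 222 @ $26.75 + 76 @ $24.95 = $7,834.70
Feb 16, 238 sold [LIFO — newest first]: 71 @ $29.40 + 167 @ $29.15 = $6,955.45
Total COGS = $4,366.25 + $7,834.70 + $6,955.45 = $19,156.40
Ending inventory: 176 @ $23.70 + 27 @ $24.95 + 97 @ $29.15 + 192 @ $32.45 = $13,902.80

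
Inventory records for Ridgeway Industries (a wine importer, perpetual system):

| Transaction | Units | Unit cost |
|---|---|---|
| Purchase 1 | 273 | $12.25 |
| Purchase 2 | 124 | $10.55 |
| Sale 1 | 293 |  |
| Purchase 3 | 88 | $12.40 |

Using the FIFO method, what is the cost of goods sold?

Sale 1 (293) [FIFO — oldest first]: 273 @ $12.25 + 20 @ $10.55 = $3,555.25
Ending inventory: 104 @ $10.55 + 88 @ $12.40 = $2,188.40

COGS = $3,555.25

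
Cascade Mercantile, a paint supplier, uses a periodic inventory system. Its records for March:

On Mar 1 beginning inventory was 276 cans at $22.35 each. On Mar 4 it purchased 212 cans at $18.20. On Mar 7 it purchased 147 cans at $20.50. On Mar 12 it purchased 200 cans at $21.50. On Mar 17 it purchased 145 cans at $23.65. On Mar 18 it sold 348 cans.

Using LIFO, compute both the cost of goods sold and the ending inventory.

COGS = $7,790.75; ending inventory = $12,979.00

Mar 18, 348 sold [LIFO — newest first]: 145 @ $23.65 + 200 @ $21.50 + 3 @ $20.50 = $7,790.75
Ending inventory: 276 @ $22.35 + 212 @ $18.20 + 144 @ $20.50 = $12,979.00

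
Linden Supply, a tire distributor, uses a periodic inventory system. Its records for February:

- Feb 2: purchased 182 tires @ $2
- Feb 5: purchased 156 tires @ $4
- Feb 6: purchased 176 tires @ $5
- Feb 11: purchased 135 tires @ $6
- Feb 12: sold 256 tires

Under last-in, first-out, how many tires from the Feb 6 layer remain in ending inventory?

Feb 12, 256 sold [LIFO — newest first]: 135 @ $6 + 121 @ $5 = $1,415
Ending inventory: 182 @ $2 + 156 @ $4 + 55 @ $5 = $1,263

55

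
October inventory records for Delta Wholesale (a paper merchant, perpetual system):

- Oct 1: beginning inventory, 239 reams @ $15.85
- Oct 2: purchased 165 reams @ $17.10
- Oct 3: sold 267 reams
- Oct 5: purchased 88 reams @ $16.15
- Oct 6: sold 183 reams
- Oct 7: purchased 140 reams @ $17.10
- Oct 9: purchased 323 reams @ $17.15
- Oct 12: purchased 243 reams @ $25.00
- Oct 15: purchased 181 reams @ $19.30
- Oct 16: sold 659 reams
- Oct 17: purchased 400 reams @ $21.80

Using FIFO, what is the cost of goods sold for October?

COGS = $19,814.30

Oct 3, 267 sold [FIFO — oldest first]: 239 @ $15.85 + 28 @ $17.10 = $4,266.95
Oct 6, 183 sold [FIFO — oldest first]: 137 @ $17.10 + 46 @ $16.15 = $3,085.60
Oct 16, 659 sold [FIFO — oldest first]: 42 @ $16.15 + 140 @ $17.10 + 323 @ $17.15 + 154 @ $25.00 = $12,461.75
Total COGS = $4,266.95 + $3,085.60 + $12,461.75 = $19,814.30
Ending inventory: 89 @ $25.00 + 181 @ $19.30 + 400 @ $21.80 = $14,438.30
Check: goods available $34,252.60 = COGS $19,814.30 + ending $14,438.30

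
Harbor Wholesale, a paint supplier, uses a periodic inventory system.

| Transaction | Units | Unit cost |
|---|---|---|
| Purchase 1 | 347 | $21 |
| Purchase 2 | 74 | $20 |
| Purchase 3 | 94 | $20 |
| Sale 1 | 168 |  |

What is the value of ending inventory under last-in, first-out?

Sale 1 (168) [LIFO — newest first]: 94 @ $20 + 74 @ $20 = $3,360
Ending inventory: 347 @ $21 = $7,287
Check: goods available $10,647 = COGS $3,360 + ending $7,287

Ending inventory = $7,287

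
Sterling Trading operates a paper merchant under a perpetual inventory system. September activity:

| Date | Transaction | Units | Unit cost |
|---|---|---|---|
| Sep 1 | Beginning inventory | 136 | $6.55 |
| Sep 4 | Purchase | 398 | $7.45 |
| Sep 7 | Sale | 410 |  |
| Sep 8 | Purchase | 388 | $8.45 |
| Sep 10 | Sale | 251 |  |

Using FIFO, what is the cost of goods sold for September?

Sep 7, 410 sold [FIFO — oldest first]: 136 @ $6.55 + 274 @ $7.45 = $2,932.10
Sep 10, 251 sold [FIFO — oldest first]: 124 @ $7.45 + 127 @ $8.45 = $1,996.95
Total COGS = $2,932.10 + $1,996.95 = $4,929.05
Ending inventory: 261 @ $8.45 = $2,205.45

COGS = $4,929.05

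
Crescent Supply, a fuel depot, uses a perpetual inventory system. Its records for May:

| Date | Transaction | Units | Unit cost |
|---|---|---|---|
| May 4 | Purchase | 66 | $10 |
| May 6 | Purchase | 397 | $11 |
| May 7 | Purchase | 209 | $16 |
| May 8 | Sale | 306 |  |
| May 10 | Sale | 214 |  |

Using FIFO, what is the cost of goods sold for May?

May 8, 306 sold [FIFO — oldest first]: 66 @ $10 + 240 @ $11 = $3,300
May 10, 214 sold [FIFO — oldest first]: 157 @ $11 + 57 @ $16 = $2,639
Total COGS = $3,300 + $2,639 = $5,939
Ending inventory: 152 @ $16 = $2,432
Check: goods available $8,371 = COGS $5,939 + ending $2,432

COGS = $5,939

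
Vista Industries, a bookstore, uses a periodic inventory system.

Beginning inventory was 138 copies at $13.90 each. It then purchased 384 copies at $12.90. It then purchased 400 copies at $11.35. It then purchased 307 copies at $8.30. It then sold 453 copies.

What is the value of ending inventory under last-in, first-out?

Ending inventory = $9,754.70

Sale 1 (453) [LIFO — newest first]: 307 @ $8.30 + 146 @ $11.35 = $4,205.20
Ending inventory: 138 @ $13.90 + 384 @ $12.90 + 254 @ $11.35 = $9,754.70
Check: goods available $13,959.90 = COGS $4,205.20 + ending $9,754.70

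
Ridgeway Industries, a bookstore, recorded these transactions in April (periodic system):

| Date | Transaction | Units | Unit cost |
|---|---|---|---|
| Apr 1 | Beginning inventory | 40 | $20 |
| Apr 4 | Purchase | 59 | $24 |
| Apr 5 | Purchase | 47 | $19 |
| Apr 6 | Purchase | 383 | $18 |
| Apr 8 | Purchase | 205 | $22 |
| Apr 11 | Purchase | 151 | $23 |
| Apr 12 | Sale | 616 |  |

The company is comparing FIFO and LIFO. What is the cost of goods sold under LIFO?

COGS = $12,663

FIFO COGS: 40 @ $20 + 59 @ $24 + 47 @ $19 + 383 @ $18 + 87 @ $22 = $11,917
LIFO COGS: 151 @ $23 + 205 @ $22 + 260 @ $18 = $12,663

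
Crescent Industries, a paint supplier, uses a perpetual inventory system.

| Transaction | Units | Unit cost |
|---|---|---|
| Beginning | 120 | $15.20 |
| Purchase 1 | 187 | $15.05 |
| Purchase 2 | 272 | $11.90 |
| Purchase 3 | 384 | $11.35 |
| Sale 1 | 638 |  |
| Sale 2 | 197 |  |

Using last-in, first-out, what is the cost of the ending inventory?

Sale 1 (638) [LIFO — newest first]: 384 @ $11.35 + 254 @ $11.90 = $7,381.00
Sale 2 (197) [LIFO — newest first]: 18 @ $11.90 + 179 @ $15.05 = $2,908.15
Total COGS = $7,381.00 + $2,908.15 = $10,289.15
Ending inventory: 120 @ $15.20 + 8 @ $15.05 = $1,944.40

Ending inventory = $1,944.40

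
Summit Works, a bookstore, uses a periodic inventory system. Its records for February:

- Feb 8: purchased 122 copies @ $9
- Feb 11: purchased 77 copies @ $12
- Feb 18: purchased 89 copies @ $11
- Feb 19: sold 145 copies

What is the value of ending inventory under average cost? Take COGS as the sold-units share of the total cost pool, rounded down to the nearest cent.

Ending inventory = $1,490.08

Feb 19, sell 145: 145/288 × $3,001.00 → $1,510.92
Ending inventory (cost pool remaining) = $1,490.08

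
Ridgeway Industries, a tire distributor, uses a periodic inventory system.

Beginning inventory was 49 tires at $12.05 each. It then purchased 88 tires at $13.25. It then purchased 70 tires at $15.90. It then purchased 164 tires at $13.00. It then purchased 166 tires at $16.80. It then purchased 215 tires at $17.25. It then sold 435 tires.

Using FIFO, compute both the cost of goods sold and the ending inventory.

COGS = $6,076.65; ending inventory = $5,422.35

Sale 1 (435) [FIFO — oldest first]: 49 @ $12.05 + 88 @ $13.25 + 70 @ $15.90 + 164 @ $13.00 + 64 @ $16.80 = $6,076.65
Ending inventory: 102 @ $16.80 + 215 @ $17.25 = $5,422.35
Check: goods available $11,499.00 = COGS $6,076.65 + ending $5,422.35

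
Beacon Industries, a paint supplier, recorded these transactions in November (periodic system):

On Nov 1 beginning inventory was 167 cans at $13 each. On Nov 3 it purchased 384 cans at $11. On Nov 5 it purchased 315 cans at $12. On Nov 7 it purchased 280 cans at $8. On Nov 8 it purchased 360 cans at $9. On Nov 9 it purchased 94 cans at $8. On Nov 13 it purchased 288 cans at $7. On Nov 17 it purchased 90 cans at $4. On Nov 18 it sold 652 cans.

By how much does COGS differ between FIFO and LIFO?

FIFO COGS: 167 @ $13 + 384 @ $11 + 101 @ $12 = $7,607
LIFO COGS: 90 @ $4 + 288 @ $7 + 94 @ $8 + 180 @ $9 = $4,748
Difference = |$7,607 − $4,748| = $2,859

$2,859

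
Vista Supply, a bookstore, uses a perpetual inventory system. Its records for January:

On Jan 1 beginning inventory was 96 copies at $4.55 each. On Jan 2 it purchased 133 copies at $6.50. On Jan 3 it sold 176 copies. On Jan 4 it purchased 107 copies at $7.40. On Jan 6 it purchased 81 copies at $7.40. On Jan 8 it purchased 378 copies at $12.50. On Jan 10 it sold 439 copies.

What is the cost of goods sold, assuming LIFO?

Jan 3, 176 sold [LIFO — newest first]: 133 @ $6.50 + 43 @ $4.55 = $1,060.15
Jan 10, 439 sold [LIFO — newest first]: 378 @ $12.50 + 61 @ $7.40 = $5,176.40
Total COGS = $1,060.15 + $5,176.40 = $6,236.55
Ending inventory: 53 @ $4.55 + 107 @ $7.40 + 20 @ $7.40 = $1,180.95

COGS = $6,236.55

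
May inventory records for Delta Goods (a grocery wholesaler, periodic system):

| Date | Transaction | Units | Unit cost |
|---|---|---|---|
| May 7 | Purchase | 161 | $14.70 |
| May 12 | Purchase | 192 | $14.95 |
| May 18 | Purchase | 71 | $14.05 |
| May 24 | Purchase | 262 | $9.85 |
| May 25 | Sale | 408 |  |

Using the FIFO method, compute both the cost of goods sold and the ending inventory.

May 25, 408 sold [FIFO — oldest first]: 161 @ $14.70 + 192 @ $14.95 + 55 @ $14.05 = $6,009.85
Ending inventory: 16 @ $14.05 + 262 @ $9.85 = $2,805.50

COGS = $6,009.85; ending inventory = $2,805.50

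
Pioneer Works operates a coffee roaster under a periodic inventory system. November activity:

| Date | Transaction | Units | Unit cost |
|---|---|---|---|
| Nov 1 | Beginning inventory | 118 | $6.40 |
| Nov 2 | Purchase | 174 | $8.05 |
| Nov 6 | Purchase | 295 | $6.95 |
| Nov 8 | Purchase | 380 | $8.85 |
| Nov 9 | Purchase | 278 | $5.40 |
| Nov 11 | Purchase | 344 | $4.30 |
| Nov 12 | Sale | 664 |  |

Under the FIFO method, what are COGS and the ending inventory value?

COGS = $4,887.60; ending inventory = $5,661.95

Nov 12, 664 sold [FIFO — oldest first]: 118 @ $6.40 + 174 @ $8.05 + 295 @ $6.95 + 77 @ $8.85 = $4,887.60
Ending inventory: 303 @ $8.85 + 278 @ $5.40 + 344 @ $4.30 = $5,661.95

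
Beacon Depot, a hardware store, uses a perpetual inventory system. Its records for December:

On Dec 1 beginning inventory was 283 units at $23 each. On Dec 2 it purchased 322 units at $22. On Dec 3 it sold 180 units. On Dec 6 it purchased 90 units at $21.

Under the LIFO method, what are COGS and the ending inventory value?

Dec 3, 180 sold [LIFO — newest first]: 180 @ $22 = $3,960
Ending inventory: 283 @ $23 + 142 @ $22 + 90 @ $21 = $11,523

COGS = $3,960; ending inventory = $11,523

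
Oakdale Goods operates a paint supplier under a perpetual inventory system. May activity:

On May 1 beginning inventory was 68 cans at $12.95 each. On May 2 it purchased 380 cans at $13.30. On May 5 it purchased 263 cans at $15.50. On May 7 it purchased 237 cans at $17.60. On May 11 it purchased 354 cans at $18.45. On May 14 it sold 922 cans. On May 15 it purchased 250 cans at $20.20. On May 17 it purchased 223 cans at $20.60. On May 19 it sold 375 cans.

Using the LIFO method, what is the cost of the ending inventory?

May 14, 922 sold [LIFO — newest first]: 354 @ $18.45 + 237 @ $17.60 + 263 @ $15.50 + 68 @ $13.30 = $15,683.40
May 19, 375 sold [LIFO — newest first]: 223 @ $20.60 + 152 @ $20.20 = $7,664.20
Total COGS = $15,683.40 + $7,664.20 = $23,347.60
Ending inventory: 68 @ $12.95 + 312 @ $13.30 + 98 @ $20.20 = $7,009.80

Ending inventory = $7,009.80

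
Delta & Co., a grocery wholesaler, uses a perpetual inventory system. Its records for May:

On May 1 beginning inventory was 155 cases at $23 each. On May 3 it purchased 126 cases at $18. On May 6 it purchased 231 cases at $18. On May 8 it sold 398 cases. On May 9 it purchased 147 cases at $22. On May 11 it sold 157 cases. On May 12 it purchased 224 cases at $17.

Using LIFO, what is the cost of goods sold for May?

COGS = $10,833

May 8, 398 sold [LIFO — newest first]: 231 @ $18 + 126 @ $18 + 41 @ $23 = $7,369
May 11, 157 sold [LIFO — newest first]: 147 @ $22 + 10 @ $23 = $3,464
Total COGS = $7,369 + $3,464 = $10,833
Ending inventory: 104 @ $23 + 224 @ $17 = $6,200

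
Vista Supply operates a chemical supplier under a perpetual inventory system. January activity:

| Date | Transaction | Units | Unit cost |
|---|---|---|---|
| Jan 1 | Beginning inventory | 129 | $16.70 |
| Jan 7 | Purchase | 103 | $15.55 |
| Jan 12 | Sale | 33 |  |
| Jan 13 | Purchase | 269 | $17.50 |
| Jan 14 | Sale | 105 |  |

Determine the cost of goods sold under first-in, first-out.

Jan 12, 33 sold [FIFO — oldest first]: 33 @ $16.70 = $551.10
Jan 14, 105 sold [FIFO — oldest first]: 96 @ $16.70 + 9 @ $15.55 = $1,743.15
Total COGS = $551.10 + $1,743.15 = $2,294.25
Ending inventory: 94 @ $15.55 + 269 @ $17.50 = $6,169.20

COGS = $2,294.25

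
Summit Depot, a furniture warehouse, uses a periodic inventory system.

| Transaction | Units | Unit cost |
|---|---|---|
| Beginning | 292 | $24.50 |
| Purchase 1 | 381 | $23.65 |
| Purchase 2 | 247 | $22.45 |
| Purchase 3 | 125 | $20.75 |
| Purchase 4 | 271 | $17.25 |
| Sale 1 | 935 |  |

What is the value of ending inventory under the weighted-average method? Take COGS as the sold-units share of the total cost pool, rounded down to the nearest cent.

Sale 1, sell 935: 935/1316 × $28,978.30 → $20,588.68
Ending inventory (cost pool remaining) = $8,389.62

Ending inventory = $8,389.62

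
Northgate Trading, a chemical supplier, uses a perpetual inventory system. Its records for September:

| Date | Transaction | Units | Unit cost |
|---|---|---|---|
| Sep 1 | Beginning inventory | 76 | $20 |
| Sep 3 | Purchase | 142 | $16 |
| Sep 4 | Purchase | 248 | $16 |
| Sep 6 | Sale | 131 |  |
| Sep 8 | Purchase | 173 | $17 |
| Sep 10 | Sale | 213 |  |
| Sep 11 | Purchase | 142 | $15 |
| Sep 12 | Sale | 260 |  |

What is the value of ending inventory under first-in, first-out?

Ending inventory = $2,725

Sep 6, 131 sold [FIFO — oldest first]: 76 @ $20 + 55 @ $16 = $2,400
Sep 10, 213 sold [FIFO — oldest first]: 87 @ $16 + 126 @ $16 = $3,408
Sep 12, 260 sold [FIFO — oldest first]: 122 @ $16 + 138 @ $17 = $4,298
Total COGS = $2,400 + $3,408 + $4,298 = $10,106
Ending inventory: 35 @ $17 + 142 @ $15 = $2,725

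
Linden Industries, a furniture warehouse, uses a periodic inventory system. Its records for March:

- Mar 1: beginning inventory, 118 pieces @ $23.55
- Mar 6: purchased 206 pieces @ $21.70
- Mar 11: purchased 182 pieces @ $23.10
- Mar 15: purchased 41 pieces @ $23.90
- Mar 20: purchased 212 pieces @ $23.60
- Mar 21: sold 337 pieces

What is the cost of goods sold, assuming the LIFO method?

Mar 21, 337 sold [LIFO — newest first]: 212 @ $23.60 + 41 @ $23.90 + 84 @ $23.10 = $7,923.50
Ending inventory: 118 @ $23.55 + 206 @ $21.70 + 98 @ $23.10 = $9,512.90

COGS = $7,923.50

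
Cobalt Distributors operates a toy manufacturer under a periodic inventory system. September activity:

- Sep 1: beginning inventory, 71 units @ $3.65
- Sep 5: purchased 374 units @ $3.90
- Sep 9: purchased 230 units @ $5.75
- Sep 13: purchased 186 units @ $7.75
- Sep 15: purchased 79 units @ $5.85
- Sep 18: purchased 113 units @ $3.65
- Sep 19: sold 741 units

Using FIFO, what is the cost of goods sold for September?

COGS = $3,551.75

Sep 19, 741 sold [FIFO — oldest first]: 71 @ $3.65 + 374 @ $3.90 + 230 @ $5.75 + 66 @ $7.75 = $3,551.75
Ending inventory: 120 @ $7.75 + 79 @ $5.85 + 113 @ $3.65 = $1,804.60
Check: goods available $5,356.35 = COGS $3,551.75 + ending $1,804.60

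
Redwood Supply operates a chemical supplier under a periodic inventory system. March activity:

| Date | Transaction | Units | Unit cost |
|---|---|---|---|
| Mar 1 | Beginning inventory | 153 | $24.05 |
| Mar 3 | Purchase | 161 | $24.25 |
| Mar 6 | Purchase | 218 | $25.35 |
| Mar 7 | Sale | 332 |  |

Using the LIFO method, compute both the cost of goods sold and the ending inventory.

COGS = $8,290.80; ending inventory = $4,819.40

Mar 7, 332 sold [LIFO — newest first]: 218 @ $25.35 + 114 @ $24.25 = $8,290.80
Ending inventory: 153 @ $24.05 + 47 @ $24.25 = $4,819.40
Check: goods available $13,110.20 = COGS $8,290.80 + ending $4,819.40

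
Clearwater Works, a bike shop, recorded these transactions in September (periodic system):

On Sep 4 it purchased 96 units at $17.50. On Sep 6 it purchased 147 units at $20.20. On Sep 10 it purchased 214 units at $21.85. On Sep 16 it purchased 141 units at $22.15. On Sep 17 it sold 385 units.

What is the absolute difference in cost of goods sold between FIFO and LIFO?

$652.95

FIFO COGS: 96 @ $17.50 + 147 @ $20.20 + 142 @ $21.85 = $7,752.10
LIFO COGS: 141 @ $22.15 + 214 @ $21.85 + 30 @ $20.20 = $8,405.05
Difference = |$7,752.10 − $8,405.05| = $652.95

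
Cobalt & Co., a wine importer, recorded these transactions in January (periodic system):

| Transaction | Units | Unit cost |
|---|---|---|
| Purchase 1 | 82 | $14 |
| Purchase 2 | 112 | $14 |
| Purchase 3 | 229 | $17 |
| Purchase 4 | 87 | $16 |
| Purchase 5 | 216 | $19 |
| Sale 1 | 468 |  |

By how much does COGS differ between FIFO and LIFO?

FIFO COGS: 82 @ $14 + 112 @ $14 + 229 @ $17 + 45 @ $16 = $7,329
LIFO COGS: 216 @ $19 + 87 @ $16 + 165 @ $17 = $8,301
Difference = |$7,329 − $8,301| = $972

$972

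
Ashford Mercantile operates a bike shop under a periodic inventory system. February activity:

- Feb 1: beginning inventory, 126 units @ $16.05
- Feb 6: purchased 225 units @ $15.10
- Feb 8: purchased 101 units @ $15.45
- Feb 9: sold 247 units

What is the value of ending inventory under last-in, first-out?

Feb 9, 247 sold [LIFO — newest first]: 101 @ $15.45 + 146 @ $15.10 = $3,765.05
Ending inventory: 126 @ $16.05 + 79 @ $15.10 = $3,215.20

Ending inventory = $3,215.20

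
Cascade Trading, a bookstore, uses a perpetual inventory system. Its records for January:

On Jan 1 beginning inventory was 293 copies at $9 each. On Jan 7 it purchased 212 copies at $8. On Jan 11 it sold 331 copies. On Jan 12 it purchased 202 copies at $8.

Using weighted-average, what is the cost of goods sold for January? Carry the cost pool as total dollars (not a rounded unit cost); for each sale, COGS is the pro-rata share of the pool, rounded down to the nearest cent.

After Jan 1: 293 on hand, pool $2,637.00 (≈ $9.0000 each)
After Jan 7: 505 on hand, pool $4,333.00 (≈ $8.5802 each)
Jan 11, sell 331: 331/505 × $4,333.00 → $2,840.04
After Jan 12: 376 on hand, pool $3,108.96 (≈ $8.2685 each)
Ending inventory (cost pool remaining) = $3,108.96
Check: goods available $5,949.00 = COGS $2,840.04 + ending $3,108.96

COGS = $2,840.04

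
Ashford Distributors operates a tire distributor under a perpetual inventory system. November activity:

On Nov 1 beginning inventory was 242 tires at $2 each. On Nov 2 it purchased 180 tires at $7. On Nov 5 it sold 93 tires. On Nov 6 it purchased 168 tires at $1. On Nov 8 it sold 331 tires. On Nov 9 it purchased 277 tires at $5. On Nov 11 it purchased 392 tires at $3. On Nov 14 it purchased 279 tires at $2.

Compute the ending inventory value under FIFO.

Nov 5, 93 sold [FIFO — oldest first]: 93 @ $2 = $186
Nov 8, 331 sold [FIFO — oldest first]: 149 @ $2 + 180 @ $7 + 2 @ $1 = $1,560
Total COGS = $186 + $1,560 = $1,746
Ending inventory: 166 @ $1 + 277 @ $5 + 392 @ $3 + 279 @ $2 = $3,285

Ending inventory = $3,285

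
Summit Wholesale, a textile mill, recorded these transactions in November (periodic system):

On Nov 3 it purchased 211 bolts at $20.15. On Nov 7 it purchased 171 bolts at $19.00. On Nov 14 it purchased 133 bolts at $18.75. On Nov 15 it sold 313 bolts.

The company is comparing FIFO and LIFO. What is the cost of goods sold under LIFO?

COGS = $5,924.10

FIFO COGS: 211 @ $20.15 + 102 @ $19.00 = $6,189.65
LIFO COGS: 133 @ $18.75 + 171 @ $19.00 + 9 @ $20.15 = $5,924.10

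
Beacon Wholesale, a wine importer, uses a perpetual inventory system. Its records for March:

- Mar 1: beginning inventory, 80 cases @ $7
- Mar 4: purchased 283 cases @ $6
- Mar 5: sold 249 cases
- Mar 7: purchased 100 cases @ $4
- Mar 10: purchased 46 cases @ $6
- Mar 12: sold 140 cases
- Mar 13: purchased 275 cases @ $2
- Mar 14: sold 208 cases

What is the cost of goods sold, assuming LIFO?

Mar 5, 249 sold [LIFO — newest first]: 249 @ $6 = $1,494
Mar 12, 140 sold [LIFO — newest first]: 46 @ $6 + 94 @ $4 = $652
Mar 14, 208 sold [LIFO — newest first]: 208 @ $2 = $416
Total COGS = $1,494 + $652 + $416 = $2,562
Ending inventory: 80 @ $7 + 34 @ $6 + 6 @ $4 + 67 @ $2 = $922

COGS = $2,562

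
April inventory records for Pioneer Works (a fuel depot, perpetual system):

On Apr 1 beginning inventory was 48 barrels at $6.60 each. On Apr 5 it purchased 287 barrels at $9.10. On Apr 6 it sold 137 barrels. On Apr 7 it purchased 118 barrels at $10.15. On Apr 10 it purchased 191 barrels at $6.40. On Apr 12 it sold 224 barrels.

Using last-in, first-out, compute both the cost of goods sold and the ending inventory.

COGS = $2,804.05; ending inventory = $2,544.55

Apr 6, 137 sold [LIFO — newest first]: 137 @ $9.10 = $1,246.70
Apr 12, 224 sold [LIFO — newest first]: 191 @ $6.40 + 33 @ $10.15 = $1,557.35
Total COGS = $1,246.70 + $1,557.35 = $2,804.05
Ending inventory: 48 @ $6.60 + 150 @ $9.10 + 85 @ $10.15 = $2,544.55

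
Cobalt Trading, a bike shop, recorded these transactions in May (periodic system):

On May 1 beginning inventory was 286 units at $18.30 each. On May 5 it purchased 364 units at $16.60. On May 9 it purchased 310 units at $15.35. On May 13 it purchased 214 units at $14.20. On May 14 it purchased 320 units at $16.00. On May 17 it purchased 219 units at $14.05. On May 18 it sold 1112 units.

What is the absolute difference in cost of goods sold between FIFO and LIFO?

FIFO COGS: 286 @ $18.30 + 364 @ $16.60 + 310 @ $15.35 + 152 @ $14.20 = $18,193.10
LIFO COGS: 219 @ $14.05 + 320 @ $16.00 + 214 @ $14.20 + 310 @ $15.35 + 49 @ $16.60 = $16,807.65
Difference = |$18,193.10 − $16,807.65| = $1,385.45

$1,385.45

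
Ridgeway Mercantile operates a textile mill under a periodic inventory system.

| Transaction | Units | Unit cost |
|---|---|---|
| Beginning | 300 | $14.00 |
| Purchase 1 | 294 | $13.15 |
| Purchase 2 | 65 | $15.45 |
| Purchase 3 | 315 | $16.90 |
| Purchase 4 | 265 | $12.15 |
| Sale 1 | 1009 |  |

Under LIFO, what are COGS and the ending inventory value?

Sale 1 (1009) [LIFO — newest first]: 265 @ $12.15 + 315 @ $16.90 + 65 @ $15.45 + 294 @ $13.15 + 70 @ $14.00 = $14,393.60
Ending inventory: 230 @ $14.00 = $3,220.00
Check: goods available $17,613.60 = COGS $14,393.60 + ending $3,220.00

COGS = $14,393.60; ending inventory = $3,220.00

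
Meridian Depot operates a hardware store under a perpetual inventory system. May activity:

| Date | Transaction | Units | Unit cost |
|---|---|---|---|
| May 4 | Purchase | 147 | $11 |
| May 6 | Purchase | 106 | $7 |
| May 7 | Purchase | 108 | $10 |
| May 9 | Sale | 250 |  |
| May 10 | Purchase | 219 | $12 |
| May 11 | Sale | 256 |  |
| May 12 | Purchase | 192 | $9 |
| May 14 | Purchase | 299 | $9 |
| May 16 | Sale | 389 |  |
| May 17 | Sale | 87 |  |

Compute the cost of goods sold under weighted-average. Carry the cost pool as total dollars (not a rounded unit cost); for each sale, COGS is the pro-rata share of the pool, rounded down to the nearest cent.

After May 4: 147 on hand, pool $1,617.00 (≈ $11.0000 each)
After May 6: 253 on hand, pool $2,359.00 (≈ $9.3241 each)
After May 7: 361 on hand, pool $3,439.00 (≈ $9.5263 each)
May 9, sell 250: 250/361 × $3,439.00 → $2,381.57
After May 10: 330 on hand, pool $3,685.43 (≈ $11.1680 each)
May 11, sell 256: 256/330 × $3,685.43 → $2,859.00
After May 12: 266 on hand, pool $2,554.43 (≈ $9.6031 each)
After May 14: 565 on hand, pool $5,245.43 (≈ $9.2839 each)
May 16, sell 389: 389/565 × $5,245.43 → $3,611.45
May 17, sell 87: 87/176 × $1,633.98 → $807.70
Total COGS = $2,381.57 + $2,859.00 + $3,611.45 + $807.70 = $9,659.72
Ending inventory (cost pool remaining) = $826.28
Check: goods available $10,486.00 = COGS $9,659.72 + ending $826.28

COGS = $9,659.72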